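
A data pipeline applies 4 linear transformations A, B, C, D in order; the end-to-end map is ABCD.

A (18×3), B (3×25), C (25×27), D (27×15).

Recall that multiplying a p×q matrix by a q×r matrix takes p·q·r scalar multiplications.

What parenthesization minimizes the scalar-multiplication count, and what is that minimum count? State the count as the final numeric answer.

Adjacent pairs: AB = 18·3·25 = 1350; BC = 3·25·27 = 2025; CD = 25·27·15 = 10125.
Length 3: A..C: k=1: 0+2025+18·3·27=3483; k=2: 1350+0+18·25·27=13500 → min 3483 | B..D: k=2: 0+10125+3·25·15=11250; k=3: 2025+0+3·27·15=3240 → min 3240.
Length 4: A..D: k=1: 0+3240+18·3·15=4050; k=2: 1350+10125+18·25·15=18225; k=3: 3483+0+18·27·15=10773 → min 4050.
Optimal parenthesization: (A((BC)D)) with cost 4050.

4050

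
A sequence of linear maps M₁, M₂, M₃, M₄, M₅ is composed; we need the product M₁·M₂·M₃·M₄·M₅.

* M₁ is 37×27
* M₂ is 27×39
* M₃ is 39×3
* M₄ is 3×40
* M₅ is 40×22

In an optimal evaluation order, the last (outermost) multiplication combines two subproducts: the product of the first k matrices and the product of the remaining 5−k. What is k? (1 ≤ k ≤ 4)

3

Adjacent pairs: M₁M₂ = 37·27·39 = 38961; M₂M₃ = 27·39·3 = 3159; M₃M₄ = 39·3·40 = 4680; M₄M₅ = 3·40·22 = 2640.
Length 3: M₁..M₃: k=1: 0+3159+37·27·3=6156; k=2: 38961+0+37·39·3=43290 → min 6156 | M₂..M₄: k=2: 0+4680+27·39·40=46800; k=3: 3159+0+27·3·40=6399 → min 6399 | M₃..M₅: k=3: 0+2640+39·3·22=5214; k=4: 4680+0+39·40·22=39000 → min 5214.
Length 4: M₁..M₄: k=1: 0+6399+37·27·40=46359; k=2: 38961+4680+37·39·40=101361; k=3: 6156+0+37·3·40=10596 → min 10596 | M₂..M₅: k=2: 0+5214+27·39·22=28380; k=3: 3159+2640+27·3·22=7581; k=4: 6399+0+27·40·22=30159 → min 7581.
Top-level splits: k=1: (M₁..M₁)·(M₂..M₅) → 0+7581+37·27·22 = 29559; k=2: (M₁..M₂)·(M₃..M₅) → 38961+5214+37·39·22 = 75921; k=3: (M₁..M₃)·(M₄..M₅) → 6156+2640+37·3·22 = 11238; k=4: (M₁..M₄)·(M₅..M₅) → 10596+0+37·40·22 = 43156.
Best split is after M₃, i.e. k = 3.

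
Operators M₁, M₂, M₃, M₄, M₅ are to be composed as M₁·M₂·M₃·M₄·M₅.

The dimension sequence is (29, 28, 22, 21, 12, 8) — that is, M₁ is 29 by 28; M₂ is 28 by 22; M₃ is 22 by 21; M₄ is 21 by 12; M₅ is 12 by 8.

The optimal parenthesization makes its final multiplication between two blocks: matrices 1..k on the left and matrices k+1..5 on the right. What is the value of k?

Adjacent pairs: M₁M₂ = 29·28·22 = 17864; M₂M₃ = 28·22·21 = 12936; M₃M₄ = 22·21·12 = 5544; M₄M₅ = 21·12·8 = 2016.
Length 3: M₁..M₃: k=1: 0+12936+29·28·21=29988; k=2: 17864+0+29·22·21=31262 → min 29988 | M₂..M₄: k=2: 0+5544+28·22·12=12936; k=3: 12936+0+28·21·12=19992 → min 12936 | M₃..M₅: k=3: 0+2016+22·21·8=5712; k=4: 5544+0+22·12·8=7656 → min 5712.
Length 4: M₁..M₄: k=1: 0+12936+29·28·12=22680; k=2: 17864+5544+29·22·12=31064; k=3: 29988+0+29·21·12=37296 → min 22680 | M₂..M₅: k=2: 0+5712+28·22·8=10640; k=3: 12936+2016+28·21·8=19656; k=4: 12936+0+28·12·8=15624 → min 10640.
Top-level splits: k=1: (M₁..M₁)·(M₂..M₅) → 0+10640+29·28·8 = 17136; k=2: (M₁..M₂)·(M₃..M₅) → 17864+5712+29·22·8 = 28680; k=3: (M₁..M₃)·(M₄..M₅) → 29988+2016+29·21·8 = 36876; k=4: (M₁..M₄)·(M₅..M₅) → 22680+0+29·12·8 = 25464.
Best split is after M₁, i.e. k = 1.

1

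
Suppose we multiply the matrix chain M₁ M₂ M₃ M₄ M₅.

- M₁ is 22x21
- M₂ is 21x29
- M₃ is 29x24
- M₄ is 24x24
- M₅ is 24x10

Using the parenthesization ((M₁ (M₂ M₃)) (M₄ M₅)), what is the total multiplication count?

(M₂ M₃): 21×29 by 29×24 → 21×24, cost 21·29·24 = 14616
(M₁ (M₂ M₃)): 22×21 by 21×24 → 22×24, cost 22·21·24 = 11088; cumulative 25704
(M₄ M₅): 24×24 by 24×10 → 24×10, cost 24·24·10 = 5760
((M₁ (M₂ M₃)) (M₄ M₅)): 22×24 by 24×10 → 22×10, cost 22·24·10 = 5280; cumulative 36744
Total: 36744 scalar multiplications.

36744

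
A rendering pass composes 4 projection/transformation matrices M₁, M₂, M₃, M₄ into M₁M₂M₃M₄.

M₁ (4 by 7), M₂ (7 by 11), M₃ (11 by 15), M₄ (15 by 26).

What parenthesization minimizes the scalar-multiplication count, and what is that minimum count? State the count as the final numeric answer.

2528

Adjacent pairs: M₁M₂ = 4·7·11 = 308; M₂M₃ = 7·11·15 = 1155; M₃M₄ = 11·15·26 = 4290.
Length 3: M₁..M₃: k=1: 0+1155+4·7·15=1575; k=2: 308+0+4·11·15=968 → min 968 | M₂..M₄: k=2: 0+4290+7·11·26=6292; k=3: 1155+0+7·15·26=3885 → min 3885.
Length 4: M₁..M₄: k=1: 0+3885+4·7·26=4613; k=2: 308+4290+4·11·26=5742; k=3: 968+0+4·15·26=2528 → min 2528.
Optimal parenthesization: (((M₁M₂)M₃)M₄) with cost 2528.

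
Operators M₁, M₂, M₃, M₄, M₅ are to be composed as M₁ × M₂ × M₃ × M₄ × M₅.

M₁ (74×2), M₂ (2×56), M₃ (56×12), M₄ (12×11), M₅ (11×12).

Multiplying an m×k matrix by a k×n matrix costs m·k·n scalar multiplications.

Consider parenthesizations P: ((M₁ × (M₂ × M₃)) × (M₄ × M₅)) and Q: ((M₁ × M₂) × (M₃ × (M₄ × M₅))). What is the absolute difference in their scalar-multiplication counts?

Order P = ((M₁ × (M₂ × M₃)) × (M₄ × M₅)): (M₂ × M₃): 2×56 by 56×12 → 2×12, cost 2·56·12 = 1344; (M₁ × (M₂ × M₃)): 74×2 by 2×12 → 74×12, cost 74·2·12 = 1776; cumulative 3120; (M₄ × M₅): 12×11 by 11×12 → 12×12, cost 12·11·12 = 1584; ((M₁ × (M₂ × M₃)) × (M₄ × M₅)): 74×12 by 12×12 → 74×12, cost 74·12·12 = 10656; cumulative 15360. Total 15360.
Order Q = ((M₁ × M₂) × (M₃ × (M₄ × M₅))): (M₁ × M₂): 74×2 by 2×56 → 74×56, cost 74·2·56 = 8288; (M₄ × M₅): 12×11 by 11×12 → 12×12, cost 12·11·12 = 1584; (M₃ × (M₄ × M₅)): 56×12 by 12×12 → 56×12, cost 56·12·12 = 8064; cumulative 9648; ((M₁ × M₂) × (M₃ × (M₄ × M₅))): 74×56 by 56×12 → 74×12, cost 74·56·12 = 49728; cumulative 67664. Total 67664.
Difference: |15360 − 67664| = 52304.

52304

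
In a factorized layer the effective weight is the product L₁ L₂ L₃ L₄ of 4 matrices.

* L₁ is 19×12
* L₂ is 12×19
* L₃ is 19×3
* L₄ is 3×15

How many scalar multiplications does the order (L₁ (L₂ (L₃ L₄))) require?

7695

(L₃ L₄): 19×3 by 3×15 → 19×15, cost 19·3·15 = 855
(L₂ (L₃ L₄)): 12×19 by 19×15 → 12×15, cost 12·19·15 = 3420; cumulative 4275
(L₁ (L₂ (L₃ L₄))): 19×12 by 12×15 → 19×15, cost 19·12·15 = 3420; cumulative 7695
Total: 7695 scalar multiplications.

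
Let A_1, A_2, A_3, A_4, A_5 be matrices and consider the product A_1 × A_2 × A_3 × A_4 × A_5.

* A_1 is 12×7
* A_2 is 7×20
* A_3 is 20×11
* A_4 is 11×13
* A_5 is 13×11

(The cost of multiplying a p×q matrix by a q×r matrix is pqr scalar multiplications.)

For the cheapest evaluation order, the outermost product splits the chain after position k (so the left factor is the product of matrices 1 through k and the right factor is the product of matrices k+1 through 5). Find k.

Adjacent pairs: A_1A_2 = 12·7·20 = 1680; A_2A_3 = 7·20·11 = 1540; A_3A_4 = 20·11·13 = 2860; A_4A_5 = 11·13·11 = 1573.
Length 3: A_1..A_3: k=1: 0+1540+12·7·11=2464; k=2: 1680+0+12·20·11=4320 → min 2464 | A_2..A_4: k=2: 0+2860+7·20·13=4680; k=3: 1540+0+7·11·13=2541 → min 2541 | A_3..A_5: k=3: 0+1573+20·11·11=3993; k=4: 2860+0+20·13·11=5720 → min 3993.
Length 4: A_1..A_4: k=1: 0+2541+12·7·13=3633; k=2: 1680+2860+12·20·13=7660; k=3: 2464+0+12·11·13=4180 → min 3633 | A_2..A_5: k=2: 0+3993+7·20·11=5533; k=3: 1540+1573+7·11·11=3960; k=4: 2541+0+7·13·11=3542 → min 3542.
Top-level splits: k=1: (A_1..A_1)·(A_2..A_5) → 0+3542+12·7·11 = 4466; k=2: (A_1..A_2)·(A_3..A_5) → 1680+3993+12·20·11 = 8313; k=3: (A_1..A_3)·(A_4..A_5) → 2464+1573+12·11·11 = 5489; k=4: (A_1..A_4)·(A_5..A_5) → 3633+0+12·13·11 = 5349.
Best split is after A_1, i.e. k = 1.

1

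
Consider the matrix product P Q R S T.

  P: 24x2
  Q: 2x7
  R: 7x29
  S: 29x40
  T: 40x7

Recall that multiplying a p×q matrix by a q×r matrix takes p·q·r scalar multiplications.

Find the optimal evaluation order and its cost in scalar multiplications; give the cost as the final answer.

Adjacent pairs: PQ = 24·2·7 = 336; QR = 2·7·29 = 406; RS = 7·29·40 = 8120; ST = 29·40·7 = 8120.
Length 3: P..R: k=1: 0+406+24·2·29=1798; k=2: 336+0+24·7·29=5208 → min 1798 | Q..S: k=2: 0+8120+2·7·40=8680; k=3: 406+0+2·29·40=2726 → min 2726 | R..T: k=3: 0+8120+7·29·7=9541; k=4: 8120+0+7·40·7=10080 → min 9541.
Length 4: P..S: k=1: 0+2726+24·2·40=4646; k=2: 336+8120+24·7·40=15176; k=3: 1798+0+24·29·40=29638 → min 4646 | Q..T: k=2: 0+9541+2·7·7=9639; k=3: 406+8120+2·29·7=8932; k=4: 2726+0+2·40·7=3286 → min 3286.
Length 5: P..T: k=1: 0+3286+24·2·7=3622; k=2: 336+9541+24·7·7=11053; k=3: 1798+8120+24·29·7=14790; k=4: 4646+0+24·40·7=11366 → min 3622.
Optimal parenthesization: (P (((Q R) S) T)) with cost 3622.

3622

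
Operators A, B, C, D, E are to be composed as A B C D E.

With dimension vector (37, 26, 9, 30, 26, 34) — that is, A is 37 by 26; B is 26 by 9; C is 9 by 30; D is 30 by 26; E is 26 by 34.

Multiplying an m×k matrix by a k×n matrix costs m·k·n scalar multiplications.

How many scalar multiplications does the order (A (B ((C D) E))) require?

(C D): 9×30 by 30×26 → 9×26, cost 9·30·26 = 7020
((C D) E): 9×26 by 26×34 → 9×34, cost 9·26·34 = 7956; cumulative 14976
(B ((C D) E)): 26×9 by 9×34 → 26×34, cost 26·9·34 = 7956; cumulative 22932
(A (B ((C D) E))): 37×26 by 26×34 → 37×34, cost 37·26·34 = 32708; cumulative 55640
Total: 55640 scalar multiplications.

55640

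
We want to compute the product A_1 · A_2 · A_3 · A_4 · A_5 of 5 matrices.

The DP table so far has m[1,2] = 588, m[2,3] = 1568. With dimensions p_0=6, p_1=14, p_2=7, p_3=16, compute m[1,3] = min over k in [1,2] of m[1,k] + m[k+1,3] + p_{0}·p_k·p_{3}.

m[1,3] = min over k∈[1,2] of m[1,k]+m[k+1,3]+p_{0}·p_k·p_{3}.
k=1: 0 + 1568 + 6·14·16 = 2912; k=2: 588 + 0 + 6·7·16 = 1260.
Minimum: 1260 at k=2.

1260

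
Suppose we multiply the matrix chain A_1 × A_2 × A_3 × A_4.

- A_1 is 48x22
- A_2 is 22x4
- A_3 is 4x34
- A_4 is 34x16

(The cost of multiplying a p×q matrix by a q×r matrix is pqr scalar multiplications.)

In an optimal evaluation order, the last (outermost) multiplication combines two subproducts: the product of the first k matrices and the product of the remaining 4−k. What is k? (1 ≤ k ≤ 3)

2

Adjacent pairs: A_1A_2 = 48·22·4 = 4224; A_2A_3 = 22·4·34 = 2992; A_3A_4 = 4·34·16 = 2176.
Length 3: A_1..A_3: k=1: 0+2992+48·22·34=38896; k=2: 4224+0+48·4·34=10752 → min 10752 | A_2..A_4: k=2: 0+2176+22·4·16=3584; k=3: 2992+0+22·34·16=14960 → min 3584.
Top-level splits: k=1: (A_1..A_1)·(A_2..A_4) → 0+3584+48·22·16 = 20480; k=2: (A_1..A_2)·(A_3..A_4) → 4224+2176+48·4·16 = 9472; k=3: (A_1..A_3)·(A_4..A_4) → 10752+0+48·34·16 = 36864.
Best split is after A_2, i.e. k = 2.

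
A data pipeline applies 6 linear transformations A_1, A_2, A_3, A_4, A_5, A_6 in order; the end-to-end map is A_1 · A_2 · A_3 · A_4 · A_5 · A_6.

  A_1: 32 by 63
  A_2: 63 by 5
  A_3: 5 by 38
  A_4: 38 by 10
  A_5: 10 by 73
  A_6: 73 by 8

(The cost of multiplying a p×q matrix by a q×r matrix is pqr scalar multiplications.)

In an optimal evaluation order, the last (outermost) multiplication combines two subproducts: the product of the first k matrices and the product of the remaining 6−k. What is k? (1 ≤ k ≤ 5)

Adjacent pairs: A_1A_2 = 32·63·5 = 10080; A_2A_3 = 63·5·38 = 11970; A_3A_4 = 5·38·10 = 1900; A_4A_5 = 38·10·73 = 27740; A_5A_6 = 10·73·8 = 5840.
Length 3: A_1..A_3: k=1: 0+11970+32·63·38=88578; k=2: 10080+0+32·5·38=16160 → min 16160 | A_2..A_4: k=2: 0+1900+63·5·10=5050; k=3: 11970+0+63·38·10=35910 → min 5050 | A_3..A_5: k=3: 0+27740+5·38·73=41610; k=4: 1900+0+5·10·73=5550 → min 5550 | A_4..A_6: k=4: 0+5840+38·10·8=8880; k=5: 27740+0+38·73·8=49932 → min 8880.
Length 4: A_1..A_4: k=1: 0+5050+32·63·10=25210; k=2: 10080+1900+32·5·10=13580; k=3: 16160+0+32·38·10=28320 → min 13580 | A_2..A_5: k=2: 0+5550+63·5·73=28545; k=3: 11970+27740+63·38·73=214472; k=4: 5050+0+63·10·73=51040 → min 28545 | A_3..A_6: k=3: 0+8880+5·38·8=10400; k=4: 1900+5840+5·10·8=8140; k=5: 5550+0+5·73·8=8470 → min 8140.
Length 5: A_1..A_5: k=1: 0+28545+32·63·73=175713; k=2: 10080+5550+32·5·73=27310; k=3: 16160+27740+32·38·73=132668; k=4: 13580+0+32·10·73=36940 → min 27310 | A_2..A_6: k=2: 0+8140+63·5·8=10660; k=3: 11970+8880+63·38·8=40002; k=4: 5050+5840+63·10·8=15930; k=5: 28545+0+63·73·8=65337 → min 10660.
Top-level splits: k=1: (A_1..A_1)·(A_2..A_6) → 0+10660+32·63·8 = 26788; k=2: (A_1..A_2)·(A_3..A_6) → 10080+8140+32·5·8 = 19500; k=3: (A_1..A_3)·(A_4..A_6) → 16160+8880+32·38·8 = 34768; k=4: (A_1..A_4)·(A_5..A_6) → 13580+5840+32·10·8 = 21980; k=5: (A_1..A_5)·(A_6..A_6) → 27310+0+32·73·8 = 45998.
Best split is after A_2, i.e. k = 2.

2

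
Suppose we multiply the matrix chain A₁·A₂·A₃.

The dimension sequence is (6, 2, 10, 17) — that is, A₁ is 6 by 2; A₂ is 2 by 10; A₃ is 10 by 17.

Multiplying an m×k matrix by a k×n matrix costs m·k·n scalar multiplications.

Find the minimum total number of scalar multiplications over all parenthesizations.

Order (A₁·(A₂·A₃)): (A₂·A₃): 2×10 by 10×17 → 2×17, cost 2·10·17 = 340; (A₁·(A₂·A₃)): 6×2 by 2×17 → 6×17, cost 6·2·17 = 204; cumulative 544. Total 544.
Order ((A₁·A₂)·A₃): (A₁·A₂): 6×2 by 2×10 → 6×10, cost 6·2·10 = 120; ((A₁·A₂)·A₃): 6×10 by 10×17 → 6×17, cost 6·10·17 = 1020; cumulative 1140. Total 1140.
Minimum: 544.

544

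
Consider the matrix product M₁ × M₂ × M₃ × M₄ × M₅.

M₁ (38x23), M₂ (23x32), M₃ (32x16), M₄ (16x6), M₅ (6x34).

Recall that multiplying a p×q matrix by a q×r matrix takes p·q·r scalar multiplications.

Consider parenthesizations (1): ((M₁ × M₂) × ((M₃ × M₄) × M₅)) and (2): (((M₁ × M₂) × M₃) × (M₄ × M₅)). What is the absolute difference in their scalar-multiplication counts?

Order (1) = ((M₁ × M₂) × ((M₃ × M₄) × M₅)): (M₁ × M₂): 38×23 by 23×32 → 38×32, cost 38·23·32 = 27968; (M₃ × M₄): 32×16 by 16×6 → 32×6, cost 32·16·6 = 3072; ((M₃ × M₄) × M₅): 32×6 by 6×34 → 32×34, cost 32·6·34 = 6528; cumulative 9600; ((M₁ × M₂) × ((M₃ × M₄) × M₅)): 38×32 by 32×34 → 38×34, cost 38·32·34 = 41344; cumulative 78912. Total 78912.
Order (2) = (((M₁ × M₂) × M₃) × (M₄ × M₅)): (M₁ × M₂): 38×23 by 23×32 → 38×32, cost 38·23·32 = 27968; ((M₁ × M₂) × M₃): 38×32 by 32×16 → 38×16, cost 38·32·16 = 19456; cumulative 47424; (M₄ × M₅): 16×6 by 6×34 → 16×34, cost 16·6·34 = 3264; (((M₁ × M₂) × M₃) × (M₄ × M₅)): 38×16 by 16×34 → 38×34, cost 38·16·34 = 20672; cumulative 71360. Total 71360.
Difference: |78912 − 71360| = 7552.

7552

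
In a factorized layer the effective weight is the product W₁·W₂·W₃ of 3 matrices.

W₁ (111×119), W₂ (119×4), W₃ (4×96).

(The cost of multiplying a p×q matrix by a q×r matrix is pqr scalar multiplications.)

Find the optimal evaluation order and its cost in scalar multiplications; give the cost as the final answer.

(W₁·(W₂·W₃)): cost 1313760.
((W₁·W₂)·W₃): cost 95460.
Optimal: ((W₁·W₂)·W₃) with cost 95460.

95460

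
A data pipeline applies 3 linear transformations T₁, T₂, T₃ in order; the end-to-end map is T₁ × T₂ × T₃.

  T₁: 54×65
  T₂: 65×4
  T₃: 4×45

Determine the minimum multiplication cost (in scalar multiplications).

Order (T₁ × (T₂ × T₃)): (T₂ × T₃): 65×4 by 4×45 → 65×45, cost 65·4·45 = 11700; (T₁ × (T₂ × T₃)): 54×65 by 65×45 → 54×45, cost 54·65·45 = 157950; cumulative 169650. Total 169650.
Order ((T₁ × T₂) × T₃): (T₁ × T₂): 54×65 by 65×4 → 54×4, cost 54·65·4 = 14040; ((T₁ × T₂) × T₃): 54×4 by 4×45 → 54×45, cost 54·4·45 = 9720; cumulative 23760. Total 23760.
Minimum: 23760.

23760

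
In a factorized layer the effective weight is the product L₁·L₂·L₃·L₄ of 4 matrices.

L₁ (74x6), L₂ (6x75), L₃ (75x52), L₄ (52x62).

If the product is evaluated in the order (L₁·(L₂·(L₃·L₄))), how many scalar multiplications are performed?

297228

(L₃·L₄): 75×52 by 52×62 → 75×62, cost 75·52·62 = 241800
(L₂·(L₃·L₄)): 6×75 by 75×62 → 6×62, cost 6·75·62 = 27900; cumulative 269700
(L₁·(L₂·(L₃·L₄))): 74×6 by 6×62 → 74×62, cost 74·6·62 = 27528; cumulative 297228
Total: 297228 scalar multiplications.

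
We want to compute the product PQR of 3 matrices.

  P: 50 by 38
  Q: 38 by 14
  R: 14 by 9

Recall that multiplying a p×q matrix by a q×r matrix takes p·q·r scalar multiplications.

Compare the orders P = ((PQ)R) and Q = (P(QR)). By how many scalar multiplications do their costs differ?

11012

Order P = ((PQ)R): (PQ): 50×38 by 38×14 → 50×14, cost 50·38·14 = 26600; ((PQ)R): 50×14 by 14×9 → 50×9, cost 50·14·9 = 6300; cumulative 32900. Total 32900.
Order Q = (P(QR)): (QR): 38×14 by 14×9 → 38×9, cost 38·14·9 = 4788; (P(QR)): 50×38 by 38×9 → 50×9, cost 50·38·9 = 17100; cumulative 21888. Total 21888.
Difference: |32900 − 21888| = 11012.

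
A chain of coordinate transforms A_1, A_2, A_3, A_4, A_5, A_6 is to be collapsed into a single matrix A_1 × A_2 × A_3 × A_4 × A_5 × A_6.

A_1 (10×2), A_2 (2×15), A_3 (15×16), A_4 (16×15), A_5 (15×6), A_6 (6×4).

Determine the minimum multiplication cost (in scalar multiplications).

Adjacent pairs: A_1A_2 = 10·2·15 = 300; A_2A_3 = 2·15·16 = 480; A_3A_4 = 15·16·15 = 3600; A_4A_5 = 16·15·6 = 1440; A_5A_6 = 15·6·4 = 360.
Length 3: A_1..A_3: k=1: 0+480+10·2·16=800; k=2: 300+0+10·15·16=2700 → min 800 | A_2..A_4: k=2: 0+3600+2·15·15=4050; k=3: 480+0+2·16·15=960 → min 960 | A_3..A_5: k=3: 0+1440+15·16·6=2880; k=4: 3600+0+15·15·6=4950 → min 2880 | A_4..A_6: k=4: 0+360+16·15·4=1320; k=5: 1440+0+16·6·4=1824 → min 1320.
Length 4: A_1..A_4: k=1: 0+960+10·2·15=1260; k=2: 300+3600+10·15·15=6150; k=3: 800+0+10·16·15=3200 → min 1260 | A_2..A_5: k=2: 0+2880+2·15·6=3060; k=3: 480+1440+2·16·6=2112; k=4: 960+0+2·15·6=1140 → min 1140 | A_3..A_6: k=3: 0+1320+15·16·4=2280; k=4: 3600+360+15·15·4=4860; k=5: 2880+0+15·6·4=3240 → min 2280.
Length 5: A_1..A_5: k=1: 0+1140+10·2·6=1260; k=2: 300+2880+10·15·6=4080; k=3: 800+1440+10·16·6=3200; k=4: 1260+0+10·15·6=2160 → min 1260 | A_2..A_6: k=2: 0+2280+2·15·4=2400; k=3: 480+1320+2·16·4=1928; k=4: 960+360+2·15·4=1440; k=5: 1140+0+2·6·4=1188 → min 1188.
Length 6: A_1..A_6: k=1: 0+1188+10·2·4=1268; k=2: 300+2280+10·15·4=3180; k=3: 800+1320+10·16·4=2760; k=4: 1260+360+10·15·4=2220; k=5: 1260+0+10·6·4=1500 → min 1268.
Optimal order: (A_1 × ((((A_2 × A_3) × A_4) × A_5) × A_6)) with cost 1268.

1268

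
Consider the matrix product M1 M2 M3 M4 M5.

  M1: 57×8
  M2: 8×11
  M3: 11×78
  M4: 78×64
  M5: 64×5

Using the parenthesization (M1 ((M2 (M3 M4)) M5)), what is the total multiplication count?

(M3 M4): 11×78 by 78×64 → 11×64, cost 11·78·64 = 54912
(M2 (M3 M4)): 8×11 by 11×64 → 8×64, cost 8·11·64 = 5632; cumulative 60544
((M2 (M3 M4)) M5): 8×64 by 64×5 → 8×5, cost 8·64·5 = 2560; cumulative 63104
(M1 ((M2 (M3 M4)) M5)): 57×8 by 8×5 → 57×5, cost 57·8·5 = 2280; cumulative 65384
Total: 65384 scalar multiplications.

65384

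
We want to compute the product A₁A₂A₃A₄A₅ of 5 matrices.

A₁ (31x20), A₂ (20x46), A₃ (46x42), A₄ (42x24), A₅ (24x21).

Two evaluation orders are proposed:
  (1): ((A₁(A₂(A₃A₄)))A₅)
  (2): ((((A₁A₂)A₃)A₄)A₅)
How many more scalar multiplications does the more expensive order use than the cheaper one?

36332

Order (1) = ((A₁(A₂(A₃A₄)))A₅): (A₃A₄): 46×42 by 42×24 → 46×24, cost 46·42·24 = 46368; (A₂(A₃A₄)): 20×46 by 46×24 → 20×24, cost 20·46·24 = 22080; cumulative 68448; (A₁(A₂(A₃A₄))): 31×20 by 20×24 → 31×24, cost 31·20·24 = 14880; cumulative 83328; ((A₁(A₂(A₃A₄)))A₅): 31×24 by 24×21 → 31×21, cost 31·24·21 = 15624; cumulative 98952. Total 98952.
Order (2) = ((((A₁A₂)A₃)A₄)A₅): (A₁A₂): 31×20 by 20×46 → 31×46, cost 31·20·46 = 28520; ((A₁A₂)A₃): 31×46 by 46×42 → 31×42, cost 31·46·42 = 59892; cumulative 88412; (((A₁A₂)A₃)A₄): 31×42 by 42×24 → 31×24, cost 31·42·24 = 31248; cumulative 119660; ((((A₁A₂)A₃)A₄)A₅): 31×24 by 24×21 → 31×21, cost 31·24·21 = 15624; cumulative 135284. Total 135284.
Difference: |98952 − 135284| = 36332.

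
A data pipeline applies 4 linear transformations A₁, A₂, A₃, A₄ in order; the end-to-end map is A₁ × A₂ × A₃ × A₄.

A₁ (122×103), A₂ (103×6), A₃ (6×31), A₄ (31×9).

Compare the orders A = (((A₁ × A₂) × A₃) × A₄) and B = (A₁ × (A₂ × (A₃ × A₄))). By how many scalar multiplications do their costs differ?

11796

Order A = (((A₁ × A₂) × A₃) × A₄): (A₁ × A₂): 122×103 by 103×6 → 122×6, cost 122·103·6 = 75396; ((A₁ × A₂) × A₃): 122×6 by 6×31 → 122×31, cost 122·6·31 = 22692; cumulative 98088; (((A₁ × A₂) × A₃) × A₄): 122×31 by 31×9 → 122×9, cost 122·31·9 = 34038; cumulative 132126. Total 132126.
Order B = (A₁ × (A₂ × (A₃ × A₄))): (A₃ × A₄): 6×31 by 31×9 → 6×9, cost 6·31·9 = 1674; (A₂ × (A₃ × A₄)): 103×6 by 6×9 → 103×9, cost 103·6·9 = 5562; cumulative 7236; (A₁ × (A₂ × (A₃ × A₄))): 122×103 by 103×9 → 122×9, cost 122·103·9 = 113094; cumulative 120330. Total 120330.
Difference: |132126 − 120330| = 11796.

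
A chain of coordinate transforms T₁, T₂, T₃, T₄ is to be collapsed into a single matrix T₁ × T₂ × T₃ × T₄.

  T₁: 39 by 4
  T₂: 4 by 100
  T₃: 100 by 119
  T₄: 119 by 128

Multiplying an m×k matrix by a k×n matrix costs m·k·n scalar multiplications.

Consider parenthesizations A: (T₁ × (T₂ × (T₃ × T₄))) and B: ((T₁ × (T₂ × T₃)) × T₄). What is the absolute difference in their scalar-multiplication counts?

Order A = (T₁ × (T₂ × (T₃ × T₄))): (T₃ × T₄): 100×119 by 119×128 → 100×128, cost 100·119·128 = 1523200; (T₂ × (T₃ × T₄)): 4×100 by 100×128 → 4×128, cost 4·100·128 = 51200; cumulative 1574400; (T₁ × (T₂ × (T₃ × T₄))): 39×4 by 4×128 → 39×128, cost 39·4·128 = 19968; cumulative 1594368. Total 1594368.
Order B = ((T₁ × (T₂ × T₃)) × T₄): (T₂ × T₃): 4×100 by 100×119 → 4×119, cost 4·100·119 = 47600; (T₁ × (T₂ × T₃)): 39×4 by 4×119 → 39×119, cost 39·4·119 = 18564; cumulative 66164; ((T₁ × (T₂ × T₃)) × T₄): 39×119 by 119×128 → 39×128, cost 39·119·128 = 594048; cumulative 660212. Total 660212.
Difference: |1594368 − 660212| = 934156.

934156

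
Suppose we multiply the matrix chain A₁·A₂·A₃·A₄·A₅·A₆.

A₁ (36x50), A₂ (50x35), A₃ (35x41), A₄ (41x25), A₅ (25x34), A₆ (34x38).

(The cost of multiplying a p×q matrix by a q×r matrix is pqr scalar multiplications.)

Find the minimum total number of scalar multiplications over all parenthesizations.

191125

Adjacent pairs: A₁A₂ = 36·50·35 = 63000; A₂A₃ = 50·35·41 = 71750; A₃A₄ = 35·41·25 = 35875; A₄A₅ = 41·25·34 = 34850; A₅A₆ = 25·34·38 = 32300.
Length 3: A₁..A₃: k=1: 0+71750+36·50·41=145550; k=2: 63000+0+36·35·41=114660 → min 114660 | A₂..A₄: k=2: 0+35875+50·35·25=79625; k=3: 71750+0+50·41·25=123000 → min 79625 | A₃..A₅: k=3: 0+34850+35·41·34=83640; k=4: 35875+0+35·25·34=65625 → min 65625 | A₄..A₆: k=4: 0+32300+41·25·38=71250; k=5: 34850+0+41·34·38=87822 → min 71250.
Length 4: A₁..A₄: k=1: 0+79625+36·50·25=124625; k=2: 63000+35875+36·35·25=130375; k=3: 114660+0+36·41·25=151560 → min 124625 | A₂..A₅: k=2: 0+65625+50·35·34=125125; k=3: 71750+34850+50·41·34=176300; k=4: 79625+0+50·25·34=122125 → min 122125 | A₃..A₆: k=3: 0+71250+35·41·38=125780; k=4: 35875+32300+35·25·38=101425; k=5: 65625+0+35·34·38=110845 → min 101425.
Length 5: A₁..A₅: k=1: 0+122125+36·50·34=183325; k=2: 63000+65625+36·35·34=171465; k=3: 114660+34850+36·41·34=199694; k=4: 124625+0+36·25·34=155225 → min 155225 | A₂..A₆: k=2: 0+101425+50·35·38=167925; k=3: 71750+71250+50·41·38=220900; k=4: 79625+32300+50·25·38=159425; k=5: 122125+0+50·34·38=186725 → min 159425.
Length 6: A₁..A₆: k=1: 0+159425+36·50·38=227825; k=2: 63000+101425+36·35·38=212305; k=3: 114660+71250+36·41·38=241998; k=4: 124625+32300+36·25·38=191125; k=5: 155225+0+36·34·38=201737 → min 191125.
Optimal order: ((A₁·(A₂·(A₃·A₄)))·(A₅·A₆)) with cost 191125.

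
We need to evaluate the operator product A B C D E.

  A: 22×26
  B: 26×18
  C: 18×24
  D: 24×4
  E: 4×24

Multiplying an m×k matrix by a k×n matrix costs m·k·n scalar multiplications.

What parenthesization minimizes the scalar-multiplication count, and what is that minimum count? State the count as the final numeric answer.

Adjacent pairs: AB = 22·26·18 = 10296; BC = 26·18·24 = 11232; CD = 18·24·4 = 1728; DE = 24·4·24 = 2304.
Length 3: A..C: k=1: 0+11232+22·26·24=24960; k=2: 10296+0+22·18·24=19800 → min 19800 | B..D: k=2: 0+1728+26·18·4=3600; k=3: 11232+0+26·24·4=13728 → min 3600 | C..E: k=3: 0+2304+18·24·24=12672; k=4: 1728+0+18·4·24=3456 → min 3456.
Length 4: A..D: k=1: 0+3600+22·26·4=5888; k=2: 10296+1728+22·18·4=13608; k=3: 19800+0+22·24·4=21912 → min 5888 | B..E: k=2: 0+3456+26·18·24=14688; k=3: 11232+2304+26·24·24=28512; k=4: 3600+0+26·4·24=6096 → min 6096.
Length 5: A..E: k=1: 0+6096+22·26·24=19824; k=2: 10296+3456+22·18·24=23256; k=3: 19800+2304+22·24·24=34776; k=4: 5888+0+22·4·24=8000 → min 8000.
Optimal parenthesization: ((A (B (C D))) E) with cost 8000.

8000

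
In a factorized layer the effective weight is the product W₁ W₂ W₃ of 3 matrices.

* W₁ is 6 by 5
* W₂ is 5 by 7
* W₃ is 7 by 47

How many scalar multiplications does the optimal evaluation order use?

2184

Order (W₁ (W₂ W₃)): (W₂ W₃): 5×7 by 7×47 → 5×47, cost 5·7·47 = 1645; (W₁ (W₂ W₃)): 6×5 by 5×47 → 6×47, cost 6·5·47 = 1410; cumulative 3055. Total 3055.
Order ((W₁ W₂) W₃): (W₁ W₂): 6×5 by 5×7 → 6×7, cost 6·5·7 = 210; ((W₁ W₂) W₃): 6×7 by 7×47 → 6×47, cost 6·7·47 = 1974; cumulative 2184. Total 2184.
Minimum: 2184.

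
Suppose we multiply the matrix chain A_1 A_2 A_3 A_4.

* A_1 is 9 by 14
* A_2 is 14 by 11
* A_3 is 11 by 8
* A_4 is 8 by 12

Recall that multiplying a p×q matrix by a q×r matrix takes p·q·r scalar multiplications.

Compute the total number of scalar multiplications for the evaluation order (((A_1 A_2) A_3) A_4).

(A_1 A_2): 9×14 by 14×11 → 9×11, cost 9·14·11 = 1386
((A_1 A_2) A_3): 9×11 by 11×8 → 9×8, cost 9·11·8 = 792; cumulative 2178
(((A_1 A_2) A_3) A_4): 9×8 by 8×12 → 9×12, cost 9·8·12 = 864; cumulative 3042
Total: 3042 scalar multiplications.

3042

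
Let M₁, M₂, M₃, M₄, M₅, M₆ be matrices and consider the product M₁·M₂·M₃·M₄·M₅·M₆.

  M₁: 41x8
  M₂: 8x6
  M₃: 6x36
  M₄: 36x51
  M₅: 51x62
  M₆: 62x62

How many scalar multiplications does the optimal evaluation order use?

70272

Adjacent pairs: M₁M₂ = 41·8·6 = 1968; M₂M₃ = 8·6·36 = 1728; M₃M₄ = 6·36·51 = 11016; M₄M₅ = 36·51·62 = 113832; M₅M₆ = 51·62·62 = 196044.
Length 3: M₁..M₃: k=1: 0+1728+41·8·36=13536; k=2: 1968+0+41·6·36=10824 → min 10824 | M₂..M₄: k=2: 0+11016+8·6·51=13464; k=3: 1728+0+8·36·51=16416 → min 13464 | M₃..M₅: k=3: 0+113832+6·36·62=127224; k=4: 11016+0+6·51·62=29988 → min 29988 | M₄..M₆: k=4: 0+196044+36·51·62=309876; k=5: 113832+0+36·62·62=252216 → min 252216.
Length 4: M₁..M₄: k=1: 0+13464+41·8·51=30192; k=2: 1968+11016+41·6·51=25530; k=3: 10824+0+41·36·51=86100 → min 25530 | M₂..M₅: k=2: 0+29988+8·6·62=32964; k=3: 1728+113832+8·36·62=133416; k=4: 13464+0+8·51·62=38760 → min 32964 | M₃..M₆: k=3: 0+252216+6·36·62=265608; k=4: 11016+196044+6·51·62=226032; k=5: 29988+0+6·62·62=53052 → min 53052.
Length 5: M₁..M₅: k=1: 0+32964+41·8·62=53300; k=2: 1968+29988+41·6·62=47208; k=3: 10824+113832+41·36·62=216168; k=4: 25530+0+41·51·62=155172 → min 47208 | M₂..M₆: k=2: 0+53052+8·6·62=56028; k=3: 1728+252216+8·36·62=271800; k=4: 13464+196044+8·51·62=234804; k=5: 32964+0+8·62·62=63716 → min 56028.
Length 6: M₁..M₆: k=1: 0+56028+41·8·62=76364; k=2: 1968+53052+41·6·62=70272; k=3: 10824+252216+41·36·62=354552; k=4: 25530+196044+41·51·62=351216; k=5: 47208+0+41·62·62=204812 → min 70272.
Optimal order: ((M₁·M₂)·(((M₃·M₄)·M₅)·M₆)) with cost 70272.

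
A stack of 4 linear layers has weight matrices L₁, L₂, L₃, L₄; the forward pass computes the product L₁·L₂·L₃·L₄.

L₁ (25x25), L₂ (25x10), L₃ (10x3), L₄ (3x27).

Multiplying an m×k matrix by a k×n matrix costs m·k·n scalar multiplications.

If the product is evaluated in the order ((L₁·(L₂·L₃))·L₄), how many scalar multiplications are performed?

4650

(L₂·L₃): 25×10 by 10×3 → 25×3, cost 25·10·3 = 750
(L₁·(L₂·L₃)): 25×25 by 25×3 → 25×3, cost 25·25·3 = 1875; cumulative 2625
((L₁·(L₂·L₃))·L₄): 25×3 by 3×27 → 25×27, cost 25·3·27 = 2025; cumulative 4650
Total: 4650 scalar multiplications.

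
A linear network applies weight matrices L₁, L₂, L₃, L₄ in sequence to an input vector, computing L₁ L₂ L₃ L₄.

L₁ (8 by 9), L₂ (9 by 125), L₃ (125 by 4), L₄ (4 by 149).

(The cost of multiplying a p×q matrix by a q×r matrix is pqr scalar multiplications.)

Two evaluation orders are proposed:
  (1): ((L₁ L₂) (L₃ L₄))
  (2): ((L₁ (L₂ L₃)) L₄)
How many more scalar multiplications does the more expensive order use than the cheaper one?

222944

Order (1) = ((L₁ L₂) (L₃ L₄)): (L₁ L₂): 8×9 by 9×125 → 8×125, cost 8·9·125 = 9000; (L₃ L₄): 125×4 by 4×149 → 125×149, cost 125·4·149 = 74500; ((L₁ L₂) (L₃ L₄)): 8×125 by 125×149 → 8×149, cost 8·125·149 = 149000; cumulative 232500. Total 232500.
Order (2) = ((L₁ (L₂ L₃)) L₄): (L₂ L₃): 9×125 by 125×4 → 9×4, cost 9·125·4 = 4500; (L₁ (L₂ L₃)): 8×9 by 9×4 → 8×4, cost 8·9·4 = 288; cumulative 4788; ((L₁ (L₂ L₃)) L₄): 8×4 by 4×149 → 8×149, cost 8·4·149 = 4768; cumulative 9556. Total 9556.
Difference: |232500 − 9556| = 222944.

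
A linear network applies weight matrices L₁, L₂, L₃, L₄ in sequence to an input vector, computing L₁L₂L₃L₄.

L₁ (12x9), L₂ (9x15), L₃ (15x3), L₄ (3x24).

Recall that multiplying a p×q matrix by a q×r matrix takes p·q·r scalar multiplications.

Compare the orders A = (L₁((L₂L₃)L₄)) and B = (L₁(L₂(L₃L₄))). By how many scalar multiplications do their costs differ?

Order A = (L₁((L₂L₃)L₄)): (L₂L₃): 9×15 by 15×3 → 9×3, cost 9·15·3 = 405; ((L₂L₃)L₄): 9×3 by 3×24 → 9×24, cost 9·3·24 = 648; cumulative 1053; (L₁((L₂L₃)L₄)): 12×9 by 9×24 → 12×24, cost 12·9·24 = 2592; cumulative 3645. Total 3645.
Order B = (L₁(L₂(L₃L₄))): (L₃L₄): 15×3 by 3×24 → 15×24, cost 15·3·24 = 1080; (L₂(L₃L₄)): 9×15 by 15×24 → 9×24, cost 9·15·24 = 3240; cumulative 4320; (L₁(L₂(L₃L₄))): 12×9 by 9×24 → 12×24, cost 12·9·24 = 2592; cumulative 6912. Total 6912.
Difference: |3645 − 6912| = 3267.

3267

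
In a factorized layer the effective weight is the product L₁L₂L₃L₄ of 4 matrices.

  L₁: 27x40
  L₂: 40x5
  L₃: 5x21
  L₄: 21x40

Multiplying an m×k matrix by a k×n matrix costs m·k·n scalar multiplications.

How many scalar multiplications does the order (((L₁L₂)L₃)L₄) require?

30915

(L₁L₂): 27×40 by 40×5 → 27×5, cost 27·40·5 = 5400
((L₁L₂)L₃): 27×5 by 5×21 → 27×21, cost 27·5·21 = 2835; cumulative 8235
(((L₁L₂)L₃)L₄): 27×21 by 21×40 → 27×40, cost 27·21·40 = 22680; cumulative 30915
Total: 30915 scalar multiplications.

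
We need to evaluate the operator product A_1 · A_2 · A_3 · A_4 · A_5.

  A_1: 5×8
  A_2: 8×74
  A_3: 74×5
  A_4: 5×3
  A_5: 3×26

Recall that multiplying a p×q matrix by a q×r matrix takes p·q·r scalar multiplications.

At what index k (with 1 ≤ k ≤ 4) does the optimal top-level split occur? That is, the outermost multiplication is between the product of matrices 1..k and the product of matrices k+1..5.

Adjacent pairs: A_1A_2 = 5·8·74 = 2960; A_2A_3 = 8·74·5 = 2960; A_3A_4 = 74·5·3 = 1110; A_4A_5 = 5·3·26 = 390.
Length 3: A_1..A_3: k=1: 0+2960+5·8·5=3160; k=2: 2960+0+5·74·5=4810 → min 3160 | A_2..A_4: k=2: 0+1110+8·74·3=2886; k=3: 2960+0+8·5·3=3080 → min 2886 | A_3..A_5: k=3: 0+390+74·5·26=10010; k=4: 1110+0+74·3·26=6882 → min 6882.
Length 4: A_1..A_4: k=1: 0+2886+5·8·3=3006; k=2: 2960+1110+5·74·3=5180; k=3: 3160+0+5·5·3=3235 → min 3006 | A_2..A_5: k=2: 0+6882+8·74·26=22274; k=3: 2960+390+8·5·26=4390; k=4: 2886+0+8·3·26=3510 → min 3510.
Top-level splits: k=1: (A_1..A_1)·(A_2..A_5) → 0+3510+5·8·26 = 4550; k=2: (A_1..A_2)·(A_3..A_5) → 2960+6882+5·74·26 = 19462; k=3: (A_1..A_3)·(A_4..A_5) → 3160+390+5·5·26 = 4200; k=4: (A_1..A_4)·(A_5..A_5) → 3006+0+5·3·26 = 3396.
Best split is after A_4, i.e. k = 4.

4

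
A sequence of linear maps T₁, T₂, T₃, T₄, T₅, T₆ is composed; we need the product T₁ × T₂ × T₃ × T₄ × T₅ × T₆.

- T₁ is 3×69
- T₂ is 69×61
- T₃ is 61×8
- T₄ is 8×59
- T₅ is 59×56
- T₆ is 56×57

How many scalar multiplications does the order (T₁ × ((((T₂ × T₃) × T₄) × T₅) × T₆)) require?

526263

(T₂ × T₃): 69×61 by 61×8 → 69×8, cost 69·61·8 = 33672
((T₂ × T₃) × T₄): 69×8 by 8×59 → 69×59, cost 69·8·59 = 32568; cumulative 66240
(((T₂ × T₃) × T₄) × T₅): 69×59 by 59×56 → 69×56, cost 69·59·56 = 227976; cumulative 294216
((((T₂ × T₃) × T₄) × T₅) × T₆): 69×56 by 56×57 → 69×57, cost 69·56·57 = 220248; cumulative 514464
(T₁ × ((((T₂ × T₃) × T₄) × T₅) × T₆)): 3×69 by 69×57 → 3×57, cost 3·69·57 = 11799; cumulative 526263
Total: 526263 scalar multiplications.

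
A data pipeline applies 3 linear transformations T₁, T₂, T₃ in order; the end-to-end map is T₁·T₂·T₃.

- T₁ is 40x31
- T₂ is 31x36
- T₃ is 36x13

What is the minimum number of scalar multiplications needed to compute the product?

Order (T₁·(T₂·T₃)): (T₂·T₃): 31×36 by 36×13 → 31×13, cost 31·36·13 = 14508; (T₁·(T₂·T₃)): 40×31 by 31×13 → 40×13, cost 40·31·13 = 16120; cumulative 30628. Total 30628.
Order ((T₁·T₂)·T₃): (T₁·T₂): 40×31 by 31×36 → 40×36, cost 40·31·36 = 44640; ((T₁·T₂)·T₃): 40×36 by 36×13 → 40×13, cost 40·36·13 = 18720; cumulative 63360. Total 63360.
Minimum: 30628.

30628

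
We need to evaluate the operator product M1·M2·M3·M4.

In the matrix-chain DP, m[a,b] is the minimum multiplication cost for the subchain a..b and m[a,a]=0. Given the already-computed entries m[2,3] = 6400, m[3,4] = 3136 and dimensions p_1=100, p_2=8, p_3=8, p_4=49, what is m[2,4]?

42336

m[2,4] = min over k∈[2,3] of m[2,k]+m[k+1,4]+p_{1}·p_k·p_{4}.
k=2: 0 + 3136 + 100·8·49 = 42336; k=3: 6400 + 0 + 100·8·49 = 45600.
Minimum: 42336 at k=2.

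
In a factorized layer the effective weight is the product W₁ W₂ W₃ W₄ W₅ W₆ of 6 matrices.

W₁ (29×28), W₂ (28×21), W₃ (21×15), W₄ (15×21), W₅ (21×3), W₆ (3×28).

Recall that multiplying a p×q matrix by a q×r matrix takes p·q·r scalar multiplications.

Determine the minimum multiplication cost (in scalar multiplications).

8526

Adjacent pairs: W₁W₂ = 29·28·21 = 17052; W₂W₃ = 28·21·15 = 8820; W₃W₄ = 21·15·21 = 6615; W₄W₅ = 15·21·3 = 945; W₅W₆ = 21·3·28 = 1764.
Length 3: W₁..W₃: k=1: 0+8820+29·28·15=21000; k=2: 17052+0+29·21·15=26187 → min 21000 | W₂..W₄: k=2: 0+6615+28·21·21=18963; k=3: 8820+0+28·15·21=17640 → min 17640 | W₃..W₅: k=3: 0+945+21·15·3=1890; k=4: 6615+0+21·21·3=7938 → min 1890 | W₄..W₆: k=4: 0+1764+15·21·28=10584; k=5: 945+0+15·3·28=2205 → min 2205.
Length 4: W₁..W₄: k=1: 0+17640+29·28·21=34692; k=2: 17052+6615+29·21·21=36456; k=3: 21000+0+29·15·21=30135 → min 30135 | W₂..W₅: k=2: 0+1890+28·21·3=3654; k=3: 8820+945+28·15·3=11025; k=4: 17640+0+28·21·3=19404 → min 3654 | W₃..W₆: k=3: 0+2205+21·15·28=11025; k=4: 6615+1764+21·21·28=20727; k=5: 1890+0+21·3·28=3654 → min 3654.
Length 5: W₁..W₅: k=1: 0+3654+29·28·3=6090; k=2: 17052+1890+29·21·3=20769; k=3: 21000+945+29·15·3=23250; k=4: 30135+0+29·21·3=31962 → min 6090 | W₂..W₆: k=2: 0+3654+28·21·28=20118; k=3: 8820+2205+28·15·28=22785; k=4: 17640+1764+28·21·28=35868; k=5: 3654+0+28·3·28=6006 → min 6006.
Length 6: W₁..W₆: k=1: 0+6006+29·28·28=28742; k=2: 17052+3654+29·21·28=37758; k=3: 21000+2205+29·15·28=35385; k=4: 30135+1764+29·21·28=48951; k=5: 6090+0+29·3·28=8526 → min 8526.
Optimal order: ((W₁ (W₂ (W₃ (W₄ W₅)))) W₆) with cost 8526.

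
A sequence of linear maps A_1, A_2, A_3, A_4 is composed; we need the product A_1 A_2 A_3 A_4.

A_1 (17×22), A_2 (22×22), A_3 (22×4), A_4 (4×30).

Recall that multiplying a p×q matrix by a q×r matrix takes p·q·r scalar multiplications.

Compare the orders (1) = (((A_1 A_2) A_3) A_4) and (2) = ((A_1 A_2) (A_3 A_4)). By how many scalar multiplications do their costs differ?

10324

Order (1) = (((A_1 A_2) A_3) A_4): (A_1 A_2): 17×22 by 22×22 → 17×22, cost 17·22·22 = 8228; ((A_1 A_2) A_3): 17×22 by 22×4 → 17×4, cost 17·22·4 = 1496; cumulative 9724; (((A_1 A_2) A_3) A_4): 17×4 by 4×30 → 17×30, cost 17·4·30 = 2040; cumulative 11764. Total 11764.
Order (2) = ((A_1 A_2) (A_3 A_4)): (A_1 A_2): 17×22 by 22×22 → 17×22, cost 17·22·22 = 8228; (A_3 A_4): 22×4 by 4×30 → 22×30, cost 22·4·30 = 2640; ((A_1 A_2) (A_3 A_4)): 17×22 by 22×30 → 17×30, cost 17·22·30 = 11220; cumulative 22088. Total 22088.
Difference: |11764 − 22088| = 10324.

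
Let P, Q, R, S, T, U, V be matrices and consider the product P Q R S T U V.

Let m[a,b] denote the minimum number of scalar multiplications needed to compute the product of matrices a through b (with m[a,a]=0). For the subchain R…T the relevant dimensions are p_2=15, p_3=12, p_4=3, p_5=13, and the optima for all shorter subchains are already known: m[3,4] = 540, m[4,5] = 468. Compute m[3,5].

1125

m[3,5] = min over k∈[3,4] of m[3,k]+m[k+1,5]+p_{2}·p_k·p_{5}.
k=3: 0 + 468 + 15·12·13 = 2808; k=4: 540 + 0 + 15·3·13 = 1125.
Minimum: 1125 at k=4.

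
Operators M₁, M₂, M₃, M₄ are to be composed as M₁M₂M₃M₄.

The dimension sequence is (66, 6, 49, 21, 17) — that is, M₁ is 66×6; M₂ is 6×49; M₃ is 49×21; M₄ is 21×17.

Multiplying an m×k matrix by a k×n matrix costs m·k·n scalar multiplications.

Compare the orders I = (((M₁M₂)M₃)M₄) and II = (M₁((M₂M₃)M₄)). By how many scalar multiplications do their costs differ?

Order I = (((M₁M₂)M₃)M₄): (M₁M₂): 66×6 by 6×49 → 66×49, cost 66·6·49 = 19404; ((M₁M₂)M₃): 66×49 by 49×21 → 66×21, cost 66·49·21 = 67914; cumulative 87318; (((M₁M₂)M₃)M₄): 66×21 by 21×17 → 66×17, cost 66·21·17 = 23562; cumulative 110880. Total 110880.
Order II = (M₁((M₂M₃)M₄)): (M₂M₃): 6×49 by 49×21 → 6×21, cost 6·49·21 = 6174; ((M₂M₃)M₄): 6×21 by 21×17 → 6×17, cost 6·21·17 = 2142; cumulative 8316; (M₁((M₂M₃)M₄)): 66×6 by 6×17 → 66×17, cost 66·6·17 = 6732; cumulative 15048. Total 15048.
Difference: |110880 − 15048| = 95832.

95832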